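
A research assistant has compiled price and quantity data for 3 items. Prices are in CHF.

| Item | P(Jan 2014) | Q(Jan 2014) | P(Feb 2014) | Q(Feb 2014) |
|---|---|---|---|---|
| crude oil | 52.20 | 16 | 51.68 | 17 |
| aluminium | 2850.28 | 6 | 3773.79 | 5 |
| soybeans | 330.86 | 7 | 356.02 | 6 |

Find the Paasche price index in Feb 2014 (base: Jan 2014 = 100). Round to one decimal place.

127.8

Paasche price index uses current-period quantities as weights.
ΣP(Feb 2014)·Q(Feb 2014) = 51.68×17 + 3773.79×5 + 356.02×6 = 878.56 + 18868.95 + 2136.12 = 21883.63
ΣP(Jan 2014)·Q(Feb 2014) = 52.20×17 + 2850.28×5 + 330.86×6 = 887.4 + 14251.4 + 1985.16 = 17123.96
Index = 21883.63 / 17123.96 × 100 = 127.7954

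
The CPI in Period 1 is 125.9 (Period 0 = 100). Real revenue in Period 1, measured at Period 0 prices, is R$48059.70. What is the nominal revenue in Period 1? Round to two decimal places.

Nominal = Real × (Index/100) = 48059.70 × (125.9/100)
        = 48059.70 × 1.259 = 60507.1623

60507.16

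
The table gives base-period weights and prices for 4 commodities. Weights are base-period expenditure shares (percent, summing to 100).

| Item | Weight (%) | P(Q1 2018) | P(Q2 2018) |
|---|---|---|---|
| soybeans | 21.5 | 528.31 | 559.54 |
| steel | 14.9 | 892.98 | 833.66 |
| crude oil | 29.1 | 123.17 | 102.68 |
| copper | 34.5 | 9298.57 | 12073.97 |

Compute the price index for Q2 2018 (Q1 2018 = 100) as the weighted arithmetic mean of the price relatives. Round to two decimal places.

105.74

soybeans: 21.5 × (559.54/528.31) = 21.5 × 1.059113 = 22.7709
steel: 14.9 × (833.66/892.98) = 14.9 × 0.933571 = 13.9102
crude oil: 29.1 × (102.68/123.17) = 29.1 × 0.833645 = 24.2591
copper: 34.5 × (12073.97/9298.57) = 34.5 × 1.298476 = 44.7974
Index = Σ wᵢ·(p₁ᵢ/p₀ᵢ) = 22.7709 + 13.9102 + 24.2591 + 44.7974 = 105.7376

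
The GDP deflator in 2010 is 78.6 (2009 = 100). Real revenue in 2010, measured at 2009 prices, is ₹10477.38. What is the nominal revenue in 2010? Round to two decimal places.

8235.22

Nominal = Real × (Index/100) = 10477.38 × (78.6/100)
        = 10477.38 × 0.786 = 8235.2207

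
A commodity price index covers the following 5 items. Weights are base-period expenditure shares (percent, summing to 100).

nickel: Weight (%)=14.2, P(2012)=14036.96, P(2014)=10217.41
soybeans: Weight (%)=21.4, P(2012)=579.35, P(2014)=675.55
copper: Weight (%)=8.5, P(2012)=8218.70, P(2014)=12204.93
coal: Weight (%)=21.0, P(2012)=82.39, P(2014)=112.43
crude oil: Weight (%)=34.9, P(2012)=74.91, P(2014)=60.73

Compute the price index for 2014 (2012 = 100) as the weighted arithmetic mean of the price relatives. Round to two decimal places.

nickel: 14.2 × (10217.41/14036.96) = 14.2 × 0.727893 = 10.3361
soybeans: 21.4 × (675.55/579.35) = 21.4 × 1.166048 = 24.9534
copper: 8.5 × (12204.93/8218.70) = 8.5 × 1.485020 = 12.6227
coal: 21.0 × (112.43/82.39) = 21.0 × 1.364607 = 28.6568
crude oil: 34.9 × (60.73/74.91) = 34.9 × 0.810706 = 28.2936
Index = Σ wᵢ·(p₁ᵢ/p₀ᵢ) = 10.3361 + 24.9534 + 12.6227 + 28.6568 + 28.2936 = 104.8626

104.86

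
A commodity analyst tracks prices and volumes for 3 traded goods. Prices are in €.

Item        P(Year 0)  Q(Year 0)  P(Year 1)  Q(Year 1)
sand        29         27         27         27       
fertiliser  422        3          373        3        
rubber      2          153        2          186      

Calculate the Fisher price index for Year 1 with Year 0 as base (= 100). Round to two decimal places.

91.58

Laspeyres component (base-period weights):
ΣP(Year 1)Q(Year 0) = 27×27 + 373×3 + 2×153 = 729 + 1119 + 306 = 2154
ΣP(Year 0)Q(Year 0) = 29×27 + 422×3 + 2×153 = 783 + 1266 + 306 = 2355
L = 2154 / 2355 × 100 = 91.4650
Paasche component (current-period weights):
ΣP(Year 1)Q(Year 1) = 27×27 + 373×3 + 2×186 = 729 + 1119 + 372 = 2220
ΣP(Year 0)Q(Year 1) = 29×27 + 422×3 + 2×186 = 783 + 1266 + 372 = 2421
P = 2220 / 2421 × 100 = 91.6976
Fisher = √(L × P) = √(91.4650 × 91.6976) = 91.5812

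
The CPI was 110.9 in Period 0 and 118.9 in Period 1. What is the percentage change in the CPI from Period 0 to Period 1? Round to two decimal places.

Change = (118.9 − 110.9) / 110.9 × 100
       = 8.0 / 110.9 × 100 = 7.2137%

7.21%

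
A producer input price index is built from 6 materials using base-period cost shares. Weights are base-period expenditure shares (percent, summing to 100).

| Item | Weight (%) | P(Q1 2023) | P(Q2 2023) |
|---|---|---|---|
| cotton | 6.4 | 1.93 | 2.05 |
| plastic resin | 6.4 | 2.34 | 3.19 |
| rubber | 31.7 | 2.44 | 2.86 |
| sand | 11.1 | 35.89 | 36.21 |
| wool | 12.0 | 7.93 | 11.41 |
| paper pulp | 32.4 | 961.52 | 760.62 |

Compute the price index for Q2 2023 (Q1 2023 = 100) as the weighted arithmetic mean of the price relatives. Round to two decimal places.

106.77

cotton: 6.4 × (2.05/1.93) = 6.4 × 1.062176 = 6.7979
plastic resin: 6.4 × (3.19/2.34) = 6.4 × 1.363248 = 8.7248
rubber: 31.7 × (2.86/2.44) = 31.7 × 1.172131 = 37.1566
sand: 11.1 × (36.21/35.89) = 11.1 × 1.008916 = 11.1990
wool: 12.0 × (11.41/7.93) = 12.0 × 1.438840 = 17.2661
paper pulp: 32.4 × (760.62/961.52) = 32.4 × 0.791060 = 25.6303
Index = Σ wᵢ·(p₁ᵢ/p₀ᵢ) = 6.7979 + 8.7248 + 37.1566 + 11.1990 + 17.2661 + 25.6303 = 106.7747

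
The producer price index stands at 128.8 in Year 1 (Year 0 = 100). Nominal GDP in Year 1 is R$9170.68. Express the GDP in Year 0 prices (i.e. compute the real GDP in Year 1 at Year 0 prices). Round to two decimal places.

Real = Nominal ÷ (Index/100) = 9170.68 ÷ (128.8/100)
     = 9170.68 ÷ 1.288 = 7120.0932

7120.09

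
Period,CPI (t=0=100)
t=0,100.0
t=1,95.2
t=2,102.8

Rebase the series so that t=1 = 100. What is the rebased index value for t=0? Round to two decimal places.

Rebased(t=0) = 100.0 / 95.2 × 100 = 105.0420

105.04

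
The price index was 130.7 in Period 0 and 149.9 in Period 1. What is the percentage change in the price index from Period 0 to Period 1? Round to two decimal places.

Change = (149.9 − 130.7) / 130.7 × 100
       = 19.2 / 130.7 × 100 = 14.6901%

14.69%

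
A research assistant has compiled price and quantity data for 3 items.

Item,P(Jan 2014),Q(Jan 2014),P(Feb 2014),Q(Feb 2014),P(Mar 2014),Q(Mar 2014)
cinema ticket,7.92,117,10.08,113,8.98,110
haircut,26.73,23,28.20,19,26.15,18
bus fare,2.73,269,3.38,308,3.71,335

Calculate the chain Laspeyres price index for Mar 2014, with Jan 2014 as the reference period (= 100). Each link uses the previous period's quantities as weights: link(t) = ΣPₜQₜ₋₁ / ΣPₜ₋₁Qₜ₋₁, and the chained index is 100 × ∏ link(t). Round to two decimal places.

117.54

Link Jan 2014→Feb 2014:
ΣP(Feb 2014)Q(Jan 2014) = 10.08×117 + 28.20×23 + 3.38×269 = 1179.36 + 648.6 + 909.22 = 2737.18
ΣP(Jan 2014)Q(Jan 2014) = 7.92×117 + 26.73×23 + 2.73×269 = 926.64 + 614.79 + 734.37 = 2275.8
link = 2737.18/2275.8 = 1.202733
Link Feb 2014→Mar 2014:
ΣP(Mar 2014)Q(Feb 2014) = 8.98×113 + 26.15×19 + 3.71×308 = 1014.74 + 496.85 + 1142.68 = 2654.27
ΣP(Feb 2014)Q(Feb 2014) = 10.08×113 + 28.20×19 + 3.38×308 = 1139.04 + 535.8 + 1041.04 = 2715.88
link = 2654.27/2715.88 = 0.977315
Chained index = 100 × 1.202733 × 0.977315 = 117.5449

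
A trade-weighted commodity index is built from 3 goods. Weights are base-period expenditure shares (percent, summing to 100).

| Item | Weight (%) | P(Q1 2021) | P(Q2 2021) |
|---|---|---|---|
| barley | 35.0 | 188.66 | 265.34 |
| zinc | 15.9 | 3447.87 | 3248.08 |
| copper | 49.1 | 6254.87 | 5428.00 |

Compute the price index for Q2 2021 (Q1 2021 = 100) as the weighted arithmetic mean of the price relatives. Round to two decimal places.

barley: 35.0 × (265.34/188.66) = 35.0 × 1.406445 = 49.2256
zinc: 15.9 × (3248.08/3447.87) = 15.9 × 0.942054 = 14.9787
copper: 49.1 × (5428.00/6254.87) = 49.1 × 0.867804 = 42.6092
Index = Σ wᵢ·(p₁ᵢ/p₀ᵢ) = 49.2256 + 14.9787 + 42.6092 = 106.8134

106.81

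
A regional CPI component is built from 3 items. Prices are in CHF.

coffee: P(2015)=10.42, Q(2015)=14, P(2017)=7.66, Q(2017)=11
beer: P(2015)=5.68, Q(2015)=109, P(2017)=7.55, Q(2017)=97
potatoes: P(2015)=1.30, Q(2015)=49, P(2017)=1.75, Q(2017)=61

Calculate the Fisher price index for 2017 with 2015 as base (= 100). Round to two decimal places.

123.28

Laspeyres component (base-period weights):
ΣP(2017)Q(2015) = 7.66×14 + 7.55×109 + 1.75×49 = 107.24 + 822.95 + 85.75 = 1015.94
ΣP(2015)Q(2015) = 10.42×14 + 5.68×109 + 1.30×49 = 145.88 + 619.12 + 63.7 = 828.7
L = 1015.94 / 828.7 × 100 = 122.5944
Paasche component (current-period weights):
ΣP(2017)Q(2017) = 7.66×11 + 7.55×97 + 1.75×61 = 84.26 + 732.35 + 106.75 = 923.36
ΣP(2015)Q(2017) = 10.42×11 + 5.68×97 + 1.30×61 = 114.62 + 550.96 + 79.3 = 744.88
P = 923.36 / 744.88 × 100 = 123.9609
Fisher = √(L × P) = √(122.5944 × 123.9609) = 123.2758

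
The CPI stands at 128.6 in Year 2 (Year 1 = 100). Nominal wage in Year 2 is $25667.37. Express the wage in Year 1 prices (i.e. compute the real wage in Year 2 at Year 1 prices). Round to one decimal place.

19959.1

Real = Nominal ÷ (Index/100) = 25667.37 ÷ (128.6/100)
     = 25667.37 ÷ 1.286 = 19959.0747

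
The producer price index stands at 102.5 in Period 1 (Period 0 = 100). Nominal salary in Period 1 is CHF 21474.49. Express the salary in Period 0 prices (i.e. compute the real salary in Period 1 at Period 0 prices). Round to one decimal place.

20950.7

Real = Nominal ÷ (Index/100) = 21474.49 ÷ (102.5/100)
     = 21474.49 ÷ 1.025 = 20950.7220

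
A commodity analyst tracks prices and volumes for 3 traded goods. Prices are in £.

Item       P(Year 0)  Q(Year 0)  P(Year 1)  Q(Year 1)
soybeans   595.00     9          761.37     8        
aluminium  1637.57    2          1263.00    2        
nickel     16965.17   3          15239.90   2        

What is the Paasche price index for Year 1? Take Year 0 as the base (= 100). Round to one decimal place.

93.2

Paasche price index uses current-period quantities as weights.
ΣP(Year 1)·Q(Year 1) = 761.37×8 + 1263.00×2 + 15239.90×2 = 6090.96 + 2526 + 30479.8 = 39096.76
ΣP(Year 0)·Q(Year 1) = 595.00×8 + 1637.57×2 + 16965.17×2 = 4760 + 3275.14 + 33930.34 = 41965.48
Index = 39096.76 / 41965.48 × 100 = 93.1641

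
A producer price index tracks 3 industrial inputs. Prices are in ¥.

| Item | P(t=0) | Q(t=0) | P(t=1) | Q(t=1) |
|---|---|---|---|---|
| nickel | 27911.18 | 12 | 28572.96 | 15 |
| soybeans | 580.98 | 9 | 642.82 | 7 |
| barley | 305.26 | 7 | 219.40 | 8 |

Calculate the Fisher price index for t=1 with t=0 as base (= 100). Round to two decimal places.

102.29

Laspeyres component (base-period weights):
ΣP(t=1)Q(t=0) = 28572.96×12 + 642.82×9 + 219.40×7 = 342875.52 + 5785.38 + 1535.8 = 350196.7
ΣP(t=0)Q(t=0) = 27911.18×12 + 580.98×9 + 305.26×7 = 334934.16 + 5228.82 + 2136.82 = 342299.8
L = 350196.7 / 342299.8 × 100 = 102.3070
Paasche component (current-period weights):
ΣP(t=1)Q(t=1) = 28572.96×15 + 642.82×7 + 219.40×8 = 428594.4 + 4499.74 + 1755.2 = 434849.34
ΣP(t=0)Q(t=1) = 27911.18×15 + 580.98×7 + 305.26×8 = 418667.7 + 4066.86 + 2442.08 = 425176.64
P = 434849.34 / 425176.64 × 100 = 102.2750
Fisher = √(L × P) = √(102.3070 × 102.2750) = 102.2910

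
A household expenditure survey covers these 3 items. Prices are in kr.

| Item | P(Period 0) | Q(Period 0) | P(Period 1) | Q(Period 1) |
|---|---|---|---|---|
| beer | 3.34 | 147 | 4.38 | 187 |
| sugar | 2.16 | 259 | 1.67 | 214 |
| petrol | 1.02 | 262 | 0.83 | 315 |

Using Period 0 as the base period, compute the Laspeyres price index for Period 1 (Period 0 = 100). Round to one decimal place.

Laspeyres price index uses base-period quantities as weights.
ΣP(Period 1)·Q(Period 0) = 4.38×147 + 1.67×259 + 0.83×262 = 643.86 + 432.53 + 217.46 = 1293.85
ΣP(Period 0)·Q(Period 0) = 3.34×147 + 2.16×259 + 1.02×262 = 490.98 + 559.44 + 267.24 = 1317.66
Index = 1293.85 / 1317.66 × 100 = 98.1930

98.2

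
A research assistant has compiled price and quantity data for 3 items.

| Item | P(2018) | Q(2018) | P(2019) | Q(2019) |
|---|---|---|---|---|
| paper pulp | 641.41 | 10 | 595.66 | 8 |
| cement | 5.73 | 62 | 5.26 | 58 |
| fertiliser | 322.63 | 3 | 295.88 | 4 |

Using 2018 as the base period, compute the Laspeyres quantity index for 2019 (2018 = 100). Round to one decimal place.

Laspeyres quantity index uses base-period prices as weights.
ΣP(2018)·Q(2019) = 641.41×8 + 5.73×58 + 322.63×4 = 5131.28 + 332.34 + 1290.52 = 6754.14
ΣP(2018)·Q(2018) = 641.41×10 + 5.73×62 + 322.63×3 = 6414.1 + 355.26 + 967.89 = 7737.25
Index = 6754.14 / 7737.25 × 100 = 87.2938

87.3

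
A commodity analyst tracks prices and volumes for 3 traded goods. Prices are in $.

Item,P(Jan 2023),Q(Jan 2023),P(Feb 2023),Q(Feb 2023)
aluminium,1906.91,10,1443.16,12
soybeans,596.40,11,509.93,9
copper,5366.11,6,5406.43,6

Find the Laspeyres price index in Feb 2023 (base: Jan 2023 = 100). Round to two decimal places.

90.75

Laspeyres price index uses base-period quantities as weights.
ΣP(Feb 2023)·Q(Jan 2023) = 1443.16×10 + 509.93×11 + 5406.43×6 = 14431.6 + 5609.23 + 32438.58 = 52479.41
ΣP(Jan 2023)·Q(Jan 2023) = 1906.91×10 + 596.40×11 + 5366.11×6 = 19069.1 + 6560.4 + 32196.66 = 57826.16
Index = 52479.41 / 57826.16 × 100 = 90.7538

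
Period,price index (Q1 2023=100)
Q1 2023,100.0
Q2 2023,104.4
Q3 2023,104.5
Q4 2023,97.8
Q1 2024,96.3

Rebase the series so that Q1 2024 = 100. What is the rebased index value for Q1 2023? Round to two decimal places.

Rebased(Q1 2023) = 100.0 / 96.3 × 100 = 103.8422

103.84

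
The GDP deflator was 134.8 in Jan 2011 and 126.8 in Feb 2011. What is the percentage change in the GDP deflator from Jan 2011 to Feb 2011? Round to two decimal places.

Change = (126.8 − 134.8) / 134.8 × 100
       = -8.0 / 134.8 × 100 = -5.9347%

-5.93%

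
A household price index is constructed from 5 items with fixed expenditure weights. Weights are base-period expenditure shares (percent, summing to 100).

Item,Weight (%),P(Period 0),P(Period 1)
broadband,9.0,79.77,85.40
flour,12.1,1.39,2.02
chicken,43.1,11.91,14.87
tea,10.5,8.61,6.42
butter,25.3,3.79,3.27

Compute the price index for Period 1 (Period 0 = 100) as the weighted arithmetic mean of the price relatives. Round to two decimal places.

broadband: 9.0 × (85.40/79.77) = 9.0 × 1.070578 = 9.6352
flour: 12.1 × (2.02/1.39) = 12.1 × 1.453237 = 17.5842
chicken: 43.1 × (14.87/11.91) = 43.1 × 1.248531 = 53.8117
tea: 10.5 × (6.42/8.61) = 10.5 × 0.745645 = 7.8293
butter: 25.3 × (3.27/3.79) = 25.3 × 0.862797 = 21.8288
Index = Σ wᵢ·(p₁ᵢ/p₀ᵢ) = 9.6352 + 17.5842 + 53.8117 + 7.8293 + 21.8288 = 110.6891

110.69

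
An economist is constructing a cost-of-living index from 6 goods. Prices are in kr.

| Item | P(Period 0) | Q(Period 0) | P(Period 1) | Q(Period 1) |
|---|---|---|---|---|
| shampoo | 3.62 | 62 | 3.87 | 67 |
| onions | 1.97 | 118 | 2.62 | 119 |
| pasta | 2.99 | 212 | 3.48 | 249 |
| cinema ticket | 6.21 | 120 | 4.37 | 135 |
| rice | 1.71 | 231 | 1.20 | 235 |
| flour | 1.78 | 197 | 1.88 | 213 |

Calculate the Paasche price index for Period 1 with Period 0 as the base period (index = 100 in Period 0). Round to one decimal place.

Paasche price index uses current-period quantities as weights.
ΣP(Period 1)·Q(Period 1) = 3.87×67 + 2.62×119 + 3.48×249 + 4.37×135 + 1.20×235 + 1.88×213 = 259.29 + 311.78 + 866.52 + 589.95 + 282 + 400.44 = 2709.98
ΣP(Period 0)·Q(Period 1) = 3.62×67 + 1.97×119 + 2.99×249 + 6.21×135 + 1.71×235 + 1.78×213 = 242.54 + 234.43 + 744.51 + 838.35 + 401.85 + 379.14 = 2840.82
Index = 2709.98 / 2840.82 × 100 = 95.3943

95.4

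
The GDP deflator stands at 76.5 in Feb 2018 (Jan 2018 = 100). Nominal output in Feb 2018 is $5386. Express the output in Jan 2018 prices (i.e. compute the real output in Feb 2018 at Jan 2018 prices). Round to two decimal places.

Real = Nominal ÷ (Index/100) = 5386 ÷ (76.5/100)
     = 5386 ÷ 0.765 = 7040.5229

7040.52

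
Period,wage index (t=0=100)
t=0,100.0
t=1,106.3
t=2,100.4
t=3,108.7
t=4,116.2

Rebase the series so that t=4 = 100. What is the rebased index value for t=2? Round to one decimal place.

86.4

Rebased(t=2) = 100.4 / 116.2 × 100 = 86.4028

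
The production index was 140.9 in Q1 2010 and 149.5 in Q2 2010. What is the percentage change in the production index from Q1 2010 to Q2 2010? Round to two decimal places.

6.10%

Change = (149.5 − 140.9) / 140.9 × 100
       = 8.6 / 140.9 × 100 = 6.1036%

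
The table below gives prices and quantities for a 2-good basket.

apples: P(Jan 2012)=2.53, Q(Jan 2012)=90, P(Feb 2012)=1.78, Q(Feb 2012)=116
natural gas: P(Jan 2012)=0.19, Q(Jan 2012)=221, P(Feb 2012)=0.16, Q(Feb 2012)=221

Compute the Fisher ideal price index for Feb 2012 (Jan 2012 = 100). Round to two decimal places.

72.30

Laspeyres component (base-period weights):
ΣP(Feb 2012)Q(Jan 2012) = 1.78×90 + 0.16×221 = 160.2 + 35.36 = 195.56
ΣP(Jan 2012)Q(Jan 2012) = 2.53×90 + 0.19×221 = 227.7 + 41.99 = 269.69
L = 195.56 / 269.69 × 100 = 72.5129
Paasche component (current-period weights):
ΣP(Feb 2012)Q(Feb 2012) = 1.78×116 + 0.16×221 = 206.48 + 35.36 = 241.84
ΣP(Jan 2012)Q(Feb 2012) = 2.53×116 + 0.19×221 = 293.48 + 41.99 = 335.47
P = 241.84 / 335.47 × 100 = 72.0899
Fisher = √(L × P) = √(72.5129 × 72.0899) = 72.3011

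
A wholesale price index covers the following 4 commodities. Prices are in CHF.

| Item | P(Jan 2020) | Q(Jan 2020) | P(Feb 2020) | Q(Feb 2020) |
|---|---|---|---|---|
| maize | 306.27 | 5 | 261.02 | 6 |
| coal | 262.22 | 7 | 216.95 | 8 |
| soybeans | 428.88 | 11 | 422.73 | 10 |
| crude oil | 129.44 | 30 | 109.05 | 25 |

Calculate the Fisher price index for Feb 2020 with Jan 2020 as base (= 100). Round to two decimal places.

Laspeyres component (base-period weights):
ΣP(Feb 2020)Q(Jan 2020) = 261.02×5 + 216.95×7 + 422.73×11 + 109.05×30 = 1305.1 + 1518.65 + 4650.03 + 3271.5 = 10745.28
ΣP(Jan 2020)Q(Jan 2020) = 306.27×5 + 262.22×7 + 428.88×11 + 129.44×30 = 1531.35 + 1835.54 + 4717.68 + 3883.2 = 11967.77
L = 10745.28 / 11967.77 × 100 = 89.7851
Paasche component (current-period weights):
ΣP(Feb 2020)Q(Feb 2020) = 261.02×6 + 216.95×8 + 422.73×10 + 109.05×25 = 1566.12 + 1735.6 + 4227.3 + 2726.25 = 10255.27
ΣP(Jan 2020)Q(Feb 2020) = 306.27×6 + 262.22×8 + 428.88×10 + 129.44×25 = 1837.62 + 2097.76 + 4288.8 + 3236 = 11460.18
P = 10255.27 / 11460.18 × 100 = 89.4861
Fisher = √(L × P) = √(89.7851 × 89.4861) = 89.6355

89.64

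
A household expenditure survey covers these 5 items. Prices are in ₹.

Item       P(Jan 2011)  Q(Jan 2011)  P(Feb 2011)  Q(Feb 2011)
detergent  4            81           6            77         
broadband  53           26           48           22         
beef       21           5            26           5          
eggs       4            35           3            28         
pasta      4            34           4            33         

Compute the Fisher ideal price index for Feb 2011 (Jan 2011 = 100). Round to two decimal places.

Laspeyres component (base-period weights):
ΣP(Feb 2011)Q(Jan 2011) = 6×81 + 48×26 + 26×5 + 3×35 + 4×34 = 486 + 1248 + 130 + 105 + 136 = 2105
ΣP(Jan 2011)Q(Jan 2011) = 4×81 + 53×26 + 21×5 + 4×35 + 4×34 = 324 + 1378 + 105 + 140 + 136 = 2083
L = 2105 / 2083 × 100 = 101.0562
Paasche component (current-period weights):
ΣP(Feb 2011)Q(Feb 2011) = 6×77 + 48×22 + 26×5 + 3×28 + 4×33 = 462 + 1056 + 130 + 84 + 132 = 1864
ΣP(Jan 2011)Q(Feb 2011) = 4×77 + 53×22 + 21×5 + 4×28 + 4×33 = 308 + 1166 + 105 + 112 + 132 = 1823
P = 1864 / 1823 × 100 = 102.2490
Fisher = √(L × P) = √(101.0562 × 102.2490) = 101.6509

101.65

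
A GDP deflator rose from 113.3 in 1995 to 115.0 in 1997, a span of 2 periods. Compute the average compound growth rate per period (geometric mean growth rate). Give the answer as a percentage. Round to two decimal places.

0.75%

Growth factor = (115.0/113.3)^(1/2) = (1.015004)^(1/2) = 1.007474
Growth rate = 1.007474 − 1 = 0.007474 = 0.7474%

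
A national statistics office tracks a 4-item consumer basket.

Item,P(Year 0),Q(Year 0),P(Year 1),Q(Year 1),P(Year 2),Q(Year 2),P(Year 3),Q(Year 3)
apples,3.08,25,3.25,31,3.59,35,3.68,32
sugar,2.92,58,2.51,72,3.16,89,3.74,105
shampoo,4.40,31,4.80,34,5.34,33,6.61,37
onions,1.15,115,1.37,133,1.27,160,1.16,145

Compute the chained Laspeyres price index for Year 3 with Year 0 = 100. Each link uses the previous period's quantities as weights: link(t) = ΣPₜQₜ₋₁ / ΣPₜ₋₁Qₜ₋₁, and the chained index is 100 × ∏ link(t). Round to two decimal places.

125.28

Link Year 0→Year 1:
ΣP(Year 1)Q(Year 0) = 3.25×25 + 2.51×58 + 4.80×31 + 1.37×115 = 81.25 + 145.58 + 148.8 + 157.55 = 533.18
ΣP(Year 0)Q(Year 0) = 3.08×25 + 2.92×58 + 4.40×31 + 1.15×115 = 77 + 169.36 + 136.4 + 132.25 = 515.01
link = 533.18/515.01 = 1.035281
Link Year 1→Year 2:
ΣP(Year 2)Q(Year 1) = 3.59×31 + 3.16×72 + 5.34×34 + 1.27×133 = 111.29 + 227.52 + 181.56 + 168.91 = 689.28
ΣP(Year 1)Q(Year 1) = 3.25×31 + 2.51×72 + 4.80×34 + 1.37×133 = 100.75 + 180.72 + 163.2 + 182.21 = 626.88
link = 689.28/626.88 = 1.099541
Link Year 2→Year 3:
ΣP(Year 3)Q(Year 2) = 3.68×35 + 3.74×89 + 6.61×33 + 1.16×160 = 128.8 + 332.86 + 218.13 + 185.6 = 865.39
ΣP(Year 2)Q(Year 2) = 3.59×35 + 3.16×89 + 5.34×33 + 1.27×160 = 125.65 + 281.24 + 176.22 + 203.2 = 786.31
link = 865.39/786.31 = 1.100571
Chained index = 100 × 1.035281 × 1.099541 × 1.100571 = 125.2817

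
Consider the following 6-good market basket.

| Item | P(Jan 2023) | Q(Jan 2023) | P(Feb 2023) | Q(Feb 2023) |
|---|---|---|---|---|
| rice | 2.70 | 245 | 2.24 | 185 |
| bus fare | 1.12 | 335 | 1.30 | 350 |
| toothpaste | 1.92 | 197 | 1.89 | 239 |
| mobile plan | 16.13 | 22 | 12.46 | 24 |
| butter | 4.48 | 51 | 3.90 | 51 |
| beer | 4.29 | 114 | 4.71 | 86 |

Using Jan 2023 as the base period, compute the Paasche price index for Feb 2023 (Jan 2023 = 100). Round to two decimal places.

95.25

Paasche price index uses current-period quantities as weights.
ΣP(Feb 2023)·Q(Feb 2023) = 2.24×185 + 1.30×350 + 1.89×239 + 12.46×24 + 3.90×51 + 4.71×86 = 414.4 + 455 + 451.71 + 299.04 + 198.9 + 405.06 = 2224.11
ΣP(Jan 2023)·Q(Feb 2023) = 2.70×185 + 1.12×350 + 1.92×239 + 16.13×24 + 4.48×51 + 4.29×86 = 499.5 + 392 + 458.88 + 387.12 + 228.48 + 368.94 = 2334.92
Index = 2224.11 / 2334.92 × 100 = 95.2542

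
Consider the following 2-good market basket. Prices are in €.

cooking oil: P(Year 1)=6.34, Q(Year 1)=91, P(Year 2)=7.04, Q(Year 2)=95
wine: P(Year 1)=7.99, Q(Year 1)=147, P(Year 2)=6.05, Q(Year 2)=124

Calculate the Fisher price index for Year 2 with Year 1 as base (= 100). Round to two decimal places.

88.21

Laspeyres component (base-period weights):
ΣP(Year 2)Q(Year 1) = 7.04×91 + 6.05×147 = 640.64 + 889.35 = 1529.99
ΣP(Year 1)Q(Year 1) = 6.34×91 + 7.99×147 = 576.94 + 1174.53 = 1751.47
L = 1529.99 / 1751.47 × 100 = 87.3546
Paasche component (current-period weights):
ΣP(Year 2)Q(Year 2) = 7.04×95 + 6.05×124 = 668.8 + 750.2 = 1419
ΣP(Year 1)Q(Year 2) = 6.34×95 + 7.99×124 = 602.3 + 990.76 = 1593.06
P = 1419 / 1593.06 × 100 = 89.0739
Fisher = √(L × P) = √(87.3546 × 89.0739) = 88.2101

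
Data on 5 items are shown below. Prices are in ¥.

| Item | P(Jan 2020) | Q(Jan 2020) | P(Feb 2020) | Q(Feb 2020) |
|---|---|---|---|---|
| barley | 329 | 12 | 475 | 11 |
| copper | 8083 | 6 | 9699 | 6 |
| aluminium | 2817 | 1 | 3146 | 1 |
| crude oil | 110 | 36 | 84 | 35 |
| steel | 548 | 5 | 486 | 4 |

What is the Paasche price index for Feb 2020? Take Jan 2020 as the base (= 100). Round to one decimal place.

Paasche price index uses current-period quantities as weights.
ΣP(Feb 2020)·Q(Feb 2020) = 475×11 + 9699×6 + 3146×1 + 84×35 + 486×4 = 5225 + 58194 + 3146 + 2940 + 1944 = 71449
ΣP(Jan 2020)·Q(Feb 2020) = 329×11 + 8083×6 + 2817×1 + 110×35 + 548×4 = 3619 + 48498 + 2817 + 3850 + 2192 = 60976
Index = 71449 / 60976 × 100 = 117.1756

117.2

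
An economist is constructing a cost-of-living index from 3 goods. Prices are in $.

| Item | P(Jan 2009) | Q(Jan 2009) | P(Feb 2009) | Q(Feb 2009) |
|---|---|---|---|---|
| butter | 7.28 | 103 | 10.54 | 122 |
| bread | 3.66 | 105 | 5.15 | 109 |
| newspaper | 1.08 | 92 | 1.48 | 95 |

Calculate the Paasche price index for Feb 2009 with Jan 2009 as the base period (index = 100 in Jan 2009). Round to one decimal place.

143.0

Paasche price index uses current-period quantities as weights.
ΣP(Feb 2009)·Q(Feb 2009) = 10.54×122 + 5.15×109 + 1.48×95 = 1285.88 + 561.35 + 140.6 = 1987.83
ΣP(Jan 2009)·Q(Feb 2009) = 7.28×122 + 3.66×109 + 1.08×95 = 888.16 + 398.94 + 102.6 = 1389.7
Index = 1987.83 / 1389.7 × 100 = 143.0402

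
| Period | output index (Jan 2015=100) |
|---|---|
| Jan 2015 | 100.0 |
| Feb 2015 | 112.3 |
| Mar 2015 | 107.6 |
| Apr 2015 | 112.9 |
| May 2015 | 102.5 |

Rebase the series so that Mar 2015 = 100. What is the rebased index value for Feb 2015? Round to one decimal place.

104.4

Rebased(Feb 2015) = 112.3 / 107.6 × 100 = 104.3680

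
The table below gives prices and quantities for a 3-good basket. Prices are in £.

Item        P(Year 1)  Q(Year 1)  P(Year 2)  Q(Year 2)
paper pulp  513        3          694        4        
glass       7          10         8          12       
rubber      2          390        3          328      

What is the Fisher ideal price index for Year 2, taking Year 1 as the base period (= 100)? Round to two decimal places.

138.79

Laspeyres component (base-period weights):
ΣP(Year 2)Q(Year 1) = 694×3 + 8×10 + 3×390 = 2082 + 80 + 1170 = 3332
ΣP(Year 1)Q(Year 1) = 513×3 + 7×10 + 2×390 = 1539 + 70 + 780 = 2389
L = 3332 / 2389 × 100 = 139.4726
Paasche component (current-period weights):
ΣP(Year 2)Q(Year 2) = 694×4 + 8×12 + 3×328 = 2776 + 96 + 984 = 3856
ΣP(Year 1)Q(Year 2) = 513×4 + 7×12 + 2×328 = 2052 + 84 + 656 = 2792
P = 3856 / 2792 × 100 = 138.1089
Fisher = √(L × P) = √(139.4726 × 138.1089) = 138.7891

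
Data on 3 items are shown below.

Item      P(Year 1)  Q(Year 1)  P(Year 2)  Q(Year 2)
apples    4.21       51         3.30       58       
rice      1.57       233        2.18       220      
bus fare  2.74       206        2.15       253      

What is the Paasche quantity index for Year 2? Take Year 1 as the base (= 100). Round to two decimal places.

108.56

Paasche quantity index uses current-period prices as weights.
ΣP(Year 2)·Q(Year 2) = 3.30×58 + 2.18×220 + 2.15×253 = 191.4 + 479.6 + 543.95 = 1214.95
ΣP(Year 2)·Q(Year 1) = 3.30×51 + 2.18×233 + 2.15×206 = 168.3 + 507.94 + 442.9 = 1119.14
Index = 1214.95 / 1119.14 × 100 = 108.5610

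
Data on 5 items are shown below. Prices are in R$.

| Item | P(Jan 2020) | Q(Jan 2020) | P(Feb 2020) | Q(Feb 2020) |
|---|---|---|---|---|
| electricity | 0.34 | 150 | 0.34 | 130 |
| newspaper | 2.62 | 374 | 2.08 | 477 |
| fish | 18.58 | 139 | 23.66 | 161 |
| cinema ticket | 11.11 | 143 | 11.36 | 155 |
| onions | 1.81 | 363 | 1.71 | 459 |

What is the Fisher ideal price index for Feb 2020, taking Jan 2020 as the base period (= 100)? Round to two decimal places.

108.34

Laspeyres component (base-period weights):
ΣP(Feb 2020)Q(Jan 2020) = 0.34×150 + 2.08×374 + 23.66×139 + 11.36×143 + 1.71×363 = 51 + 777.92 + 3288.74 + 1624.48 + 620.73 = 6362.87
ΣP(Jan 2020)Q(Jan 2020) = 0.34×150 + 2.62×374 + 18.58×139 + 11.11×143 + 1.81×363 = 51 + 979.88 + 2582.62 + 1588.73 + 657.03 = 5859.26
L = 6362.87 / 5859.26 × 100 = 108.5951
Paasche component (current-period weights):
ΣP(Feb 2020)Q(Feb 2020) = 0.34×130 + 2.08×477 + 23.66×161 + 11.36×155 + 1.71×459 = 44.2 + 992.16 + 3809.26 + 1760.8 + 784.89 = 7391.31
ΣP(Jan 2020)Q(Feb 2020) = 0.34×130 + 2.62×477 + 18.58×161 + 11.11×155 + 1.81×459 = 44.2 + 1249.74 + 2991.38 + 1722.05 + 830.79 = 6838.16
P = 7391.31 / 6838.16 × 100 = 108.0892
Fisher = √(L × P) = √(108.5951 × 108.0892) = 108.3418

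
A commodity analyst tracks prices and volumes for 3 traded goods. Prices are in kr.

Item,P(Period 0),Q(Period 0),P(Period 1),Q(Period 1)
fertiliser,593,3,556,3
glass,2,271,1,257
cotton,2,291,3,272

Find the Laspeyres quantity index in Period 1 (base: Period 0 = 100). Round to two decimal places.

Laspeyres quantity index uses base-period prices as weights.
ΣP(Period 0)·Q(Period 1) = 593×3 + 2×257 + 2×272 = 1779 + 514 + 544 = 2837
ΣP(Period 0)·Q(Period 0) = 593×3 + 2×271 + 2×291 = 1779 + 542 + 582 = 2903
Index = 2837 / 2903 × 100 = 97.7265

97.73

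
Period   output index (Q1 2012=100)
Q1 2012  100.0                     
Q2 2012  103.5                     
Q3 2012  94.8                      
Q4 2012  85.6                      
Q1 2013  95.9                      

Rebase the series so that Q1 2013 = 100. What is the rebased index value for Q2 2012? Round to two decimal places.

107.92

Rebased(Q2 2012) = 103.5 / 95.9 × 100 = 107.9249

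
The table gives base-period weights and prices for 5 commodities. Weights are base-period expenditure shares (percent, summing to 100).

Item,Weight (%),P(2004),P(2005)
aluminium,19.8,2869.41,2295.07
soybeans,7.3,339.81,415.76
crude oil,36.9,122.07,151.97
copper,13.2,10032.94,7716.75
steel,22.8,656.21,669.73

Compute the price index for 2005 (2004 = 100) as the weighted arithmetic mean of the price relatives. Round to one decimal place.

104.1

aluminium: 19.8 × (2295.07/2869.41) = 19.8 × 0.799840 = 15.8368
soybeans: 7.3 × (415.76/339.81) = 7.3 × 1.223507 = 8.9316
crude oil: 36.9 × (151.97/122.07) = 36.9 × 1.244941 = 45.9383
copper: 13.2 × (7716.75/10032.94) = 13.2 × 0.769141 = 10.1527
steel: 22.8 × (669.73/656.21) = 22.8 × 1.020603 = 23.2698
Index = Σ wᵢ·(p₁ᵢ/p₀ᵢ) = 15.8368 + 8.9316 + 45.9383 + 10.1527 + 23.2698 = 104.1292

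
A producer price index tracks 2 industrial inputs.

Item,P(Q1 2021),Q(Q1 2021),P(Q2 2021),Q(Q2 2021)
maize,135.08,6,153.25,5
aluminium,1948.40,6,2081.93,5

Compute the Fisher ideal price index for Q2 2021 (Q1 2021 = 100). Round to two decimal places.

107.28

Laspeyres component (base-period weights):
ΣP(Q2 2021)Q(Q1 2021) = 153.25×6 + 2081.93×6 = 919.5 + 12491.58 = 13411.08
ΣP(Q1 2021)Q(Q1 2021) = 135.08×6 + 1948.40×6 = 810.48 + 11690.4 = 12500.88
L = 13411.08 / 12500.88 × 100 = 107.2811
Paasche component (current-period weights):
ΣP(Q2 2021)Q(Q2 2021) = 153.25×5 + 2081.93×5 = 766.25 + 10409.65 = 11175.9
ΣP(Q1 2021)Q(Q2 2021) = 135.08×5 + 1948.40×5 = 675.4 + 9742 = 10417.4
P = 11175.9 / 10417.4 × 100 = 107.2811
Fisher = √(L × P) = √(107.2811 × 107.2811) = 107.2811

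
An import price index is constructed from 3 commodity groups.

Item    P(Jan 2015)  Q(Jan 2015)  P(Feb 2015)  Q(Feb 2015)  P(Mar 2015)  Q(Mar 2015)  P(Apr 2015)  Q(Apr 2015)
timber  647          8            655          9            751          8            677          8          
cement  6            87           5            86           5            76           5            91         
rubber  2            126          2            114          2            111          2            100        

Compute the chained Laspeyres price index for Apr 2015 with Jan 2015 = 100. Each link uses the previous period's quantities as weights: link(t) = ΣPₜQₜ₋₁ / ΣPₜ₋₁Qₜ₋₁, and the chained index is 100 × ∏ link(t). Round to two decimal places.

102.65

Link Jan 2015→Feb 2015:
ΣP(Feb 2015)Q(Jan 2015) = 655×8 + 5×87 + 2×126 = 5240 + 435 + 252 = 5927
ΣP(Jan 2015)Q(Jan 2015) = 647×8 + 6×87 + 2×126 = 5176 + 522 + 252 = 5950
link = 5927/5950 = 0.996134
Link Feb 2015→Mar 2015:
ΣP(Mar 2015)Q(Feb 2015) = 751×9 + 5×86 + 2×114 = 6759 + 430 + 228 = 7417
ΣP(Feb 2015)Q(Feb 2015) = 655×9 + 5×86 + 2×114 = 5895 + 430 + 228 = 6553
link = 7417/6553 = 1.131848
Link Mar 2015→Apr 2015:
ΣP(Apr 2015)Q(Mar 2015) = 677×8 + 5×76 + 2×111 = 5416 + 380 + 222 = 6018
ΣP(Mar 2015)Q(Mar 2015) = 751×8 + 5×76 + 2×111 = 6008 + 380 + 222 = 6610
link = 6018/6610 = 0.910439
Chained index = 100 × 0.996134 × 1.131848 × 0.910439 = 102.6495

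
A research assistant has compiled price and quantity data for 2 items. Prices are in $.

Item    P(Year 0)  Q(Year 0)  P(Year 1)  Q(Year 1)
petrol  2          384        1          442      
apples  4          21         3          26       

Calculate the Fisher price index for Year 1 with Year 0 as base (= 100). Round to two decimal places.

Laspeyres component (base-period weights):
ΣP(Year 1)Q(Year 0) = 1×384 + 3×21 = 384 + 63 = 447
ΣP(Year 0)Q(Year 0) = 2×384 + 4×21 = 768 + 84 = 852
L = 447 / 852 × 100 = 52.4648
Paasche component (current-period weights):
ΣP(Year 1)Q(Year 1) = 1×442 + 3×26 = 442 + 78 = 520
ΣP(Year 0)Q(Year 1) = 2×442 + 4×26 = 884 + 104 = 988
P = 520 / 988 × 100 = 52.6316
Fisher = √(L × P) = √(52.4648 × 52.6316) = 52.5481

52.55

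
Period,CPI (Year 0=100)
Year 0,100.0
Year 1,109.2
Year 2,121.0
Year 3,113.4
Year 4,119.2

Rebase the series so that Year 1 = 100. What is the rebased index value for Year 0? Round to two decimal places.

91.58

Rebased(Year 0) = 100.0 / 109.2 × 100 = 91.5751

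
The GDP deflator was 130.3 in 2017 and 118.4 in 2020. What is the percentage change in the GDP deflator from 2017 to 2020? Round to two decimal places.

-9.13%

Change = (118.4 − 130.3) / 130.3 × 100
       = -11.9 / 130.3 × 100 = -9.1328%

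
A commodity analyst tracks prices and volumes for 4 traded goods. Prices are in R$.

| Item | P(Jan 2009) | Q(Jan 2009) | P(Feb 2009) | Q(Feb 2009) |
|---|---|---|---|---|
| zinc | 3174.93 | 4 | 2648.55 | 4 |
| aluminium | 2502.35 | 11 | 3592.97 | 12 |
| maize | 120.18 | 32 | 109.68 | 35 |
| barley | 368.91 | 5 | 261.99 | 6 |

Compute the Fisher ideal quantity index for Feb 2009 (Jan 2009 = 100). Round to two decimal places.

Laspeyres component (base-period weights):
ΣP(Jan 2009)Q(Feb 2009) = 3174.93×4 + 2502.35×12 + 120.18×35 + 368.91×6 = 12699.72 + 30028.2 + 4206.3 + 2213.46 = 49147.68
ΣP(Jan 2009)Q(Jan 2009) = 3174.93×4 + 2502.35×11 + 120.18×32 + 368.91×5 = 12699.72 + 27525.85 + 3845.76 + 1844.55 = 45915.88
L = 49147.68 / 45915.88 × 100 = 107.0385
Paasche component (current-period weights):
ΣP(Feb 2009)Q(Feb 2009) = 2648.55×4 + 3592.97×12 + 109.68×35 + 261.99×6 = 10594.2 + 43115.64 + 3838.8 + 1571.94 = 59120.58
ΣP(Feb 2009)Q(Jan 2009) = 2648.55×4 + 3592.97×11 + 109.68×32 + 261.99×5 = 10594.2 + 39522.67 + 3509.76 + 1309.95 = 54936.58
P = 59120.58 / 54936.58 × 100 = 107.6161
Fisher = √(L × P) = √(107.0385 × 107.6161) = 107.3269

107.33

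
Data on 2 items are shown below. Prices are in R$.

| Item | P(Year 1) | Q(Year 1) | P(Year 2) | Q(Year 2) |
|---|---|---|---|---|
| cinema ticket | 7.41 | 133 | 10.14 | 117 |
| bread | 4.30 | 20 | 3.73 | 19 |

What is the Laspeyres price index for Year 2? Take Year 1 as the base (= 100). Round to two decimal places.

132.82

Laspeyres price index uses base-period quantities as weights.
ΣP(Year 2)·Q(Year 1) = 10.14×133 + 3.73×20 = 1348.62 + 74.6 = 1423.22
ΣP(Year 1)·Q(Year 1) = 7.41×133 + 4.30×20 = 985.53 + 86 = 1071.53
Index = 1423.22 / 1071.53 × 100 = 132.8213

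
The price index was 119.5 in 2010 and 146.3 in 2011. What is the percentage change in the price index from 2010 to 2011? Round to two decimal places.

22.43%

Change = (146.3 − 119.5) / 119.5 × 100
       = 26.8 / 119.5 × 100 = 22.4268%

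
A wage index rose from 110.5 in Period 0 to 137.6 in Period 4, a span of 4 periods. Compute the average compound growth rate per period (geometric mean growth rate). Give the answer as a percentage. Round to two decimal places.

5.64%

Growth factor = (137.6/110.5)^(1/4) = (1.245249)^(1/4) = 1.056365
Growth rate = 1.056365 − 1 = 0.056365 = 5.6365%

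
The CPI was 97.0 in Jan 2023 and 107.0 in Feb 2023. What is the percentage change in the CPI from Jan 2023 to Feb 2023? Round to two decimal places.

10.31%

Change = (107.0 − 97.0) / 97.0 × 100
       = 10.0 / 97.0 × 100 = 10.3093%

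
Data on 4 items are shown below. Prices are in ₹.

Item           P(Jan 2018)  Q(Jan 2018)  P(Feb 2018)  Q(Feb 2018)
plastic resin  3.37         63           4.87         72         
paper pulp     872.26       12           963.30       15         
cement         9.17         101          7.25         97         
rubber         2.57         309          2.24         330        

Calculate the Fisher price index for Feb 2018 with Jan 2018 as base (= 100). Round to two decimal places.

Laspeyres component (base-period weights):
ΣP(Feb 2018)Q(Jan 2018) = 4.87×63 + 963.30×12 + 7.25×101 + 2.24×309 = 306.81 + 11559.6 + 732.25 + 692.16 = 13290.82
ΣP(Jan 2018)Q(Jan 2018) = 3.37×63 + 872.26×12 + 9.17×101 + 2.57×309 = 212.31 + 10467.12 + 926.17 + 794.13 = 12399.73
L = 13290.82 / 12399.73 × 100 = 107.1864
Paasche component (current-period weights):
ΣP(Feb 2018)Q(Feb 2018) = 4.87×72 + 963.30×15 + 7.25×97 + 2.24×330 = 350.64 + 14449.5 + 703.25 + 739.2 = 16242.59
ΣP(Jan 2018)Q(Feb 2018) = 3.37×72 + 872.26×15 + 9.17×97 + 2.57×330 = 242.64 + 13083.9 + 889.49 + 848.1 = 15064.13
P = 16242.59 / 15064.13 × 100 = 107.8230
Fisher = √(L × P) = √(107.1864 × 107.8230) = 107.5042

107.50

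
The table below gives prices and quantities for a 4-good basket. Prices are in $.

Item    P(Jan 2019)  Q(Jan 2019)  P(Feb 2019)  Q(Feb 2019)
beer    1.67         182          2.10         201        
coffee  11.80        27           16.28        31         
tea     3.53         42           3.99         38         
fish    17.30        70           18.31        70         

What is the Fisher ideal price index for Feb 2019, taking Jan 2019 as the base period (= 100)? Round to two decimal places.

Laspeyres component (base-period weights):
ΣP(Feb 2019)Q(Jan 2019) = 2.10×182 + 16.28×27 + 3.99×42 + 18.31×70 = 382.2 + 439.56 + 167.58 + 1281.7 = 2271.04
ΣP(Jan 2019)Q(Jan 2019) = 1.67×182 + 11.80×27 + 3.53×42 + 17.30×70 = 303.94 + 318.6 + 148.26 + 1211 = 1981.8
L = 2271.04 / 1981.8 × 100 = 114.5948
Paasche component (current-period weights):
ΣP(Feb 2019)Q(Feb 2019) = 2.10×201 + 16.28×31 + 3.99×38 + 18.31×70 = 422.1 + 504.68 + 151.62 + 1281.7 = 2360.1
ΣP(Jan 2019)Q(Feb 2019) = 1.67×201 + 11.80×31 + 3.53×38 + 17.30×70 = 335.67 + 365.8 + 134.14 + 1211 = 2046.61
P = 2360.1 / 2046.61 × 100 = 115.3175
Fisher = √(L × P) = √(114.5948 × 115.3175) = 114.9556

114.96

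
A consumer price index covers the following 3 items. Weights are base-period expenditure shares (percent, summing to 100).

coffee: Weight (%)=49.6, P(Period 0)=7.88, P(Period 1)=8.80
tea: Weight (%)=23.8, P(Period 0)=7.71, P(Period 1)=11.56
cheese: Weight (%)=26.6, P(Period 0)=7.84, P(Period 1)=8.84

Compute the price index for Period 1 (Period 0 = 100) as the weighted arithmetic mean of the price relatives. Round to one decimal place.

121.1

coffee: 49.6 × (8.80/7.88) = 49.6 × 1.116751 = 55.3909
tea: 23.8 × (11.56/7.71) = 23.8 × 1.499351 = 35.6846
cheese: 26.6 × (8.84/7.84) = 26.6 × 1.127551 = 29.9929
Index = Σ wᵢ·(p₁ᵢ/p₀ᵢ) = 55.3909 + 35.6846 + 29.9929 = 121.0683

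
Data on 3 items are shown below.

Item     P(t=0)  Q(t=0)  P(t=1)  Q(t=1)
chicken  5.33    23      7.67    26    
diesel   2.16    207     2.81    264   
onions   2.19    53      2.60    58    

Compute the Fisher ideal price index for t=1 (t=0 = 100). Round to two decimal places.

Laspeyres component (base-period weights):
ΣP(t=1)Q(t=0) = 7.67×23 + 2.81×207 + 2.60×53 = 176.41 + 581.67 + 137.8 = 895.88
ΣP(t=0)Q(t=0) = 5.33×23 + 2.16×207 + 2.19×53 = 122.59 + 447.12 + 116.07 = 685.78
L = 895.88 / 685.78 × 100 = 130.6366
Paasche component (current-period weights):
ΣP(t=1)Q(t=1) = 7.67×26 + 2.81×264 + 2.60×58 = 199.42 + 741.84 + 150.8 = 1092.06
ΣP(t=0)Q(t=1) = 5.33×26 + 2.16×264 + 2.19×58 = 138.58 + 570.24 + 127.02 = 835.84
P = 1092.06 / 835.84 × 100 = 130.6542
Fisher = √(L × P) = √(130.6366 × 130.6542) = 130.6454

130.65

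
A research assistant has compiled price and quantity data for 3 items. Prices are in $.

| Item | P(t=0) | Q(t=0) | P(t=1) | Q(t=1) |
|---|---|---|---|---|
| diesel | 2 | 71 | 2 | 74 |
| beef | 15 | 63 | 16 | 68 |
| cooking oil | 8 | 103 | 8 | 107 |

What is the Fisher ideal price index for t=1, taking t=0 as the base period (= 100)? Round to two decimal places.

103.33

Laspeyres component (base-period weights):
ΣP(t=1)Q(t=0) = 2×71 + 16×63 + 8×103 = 142 + 1008 + 824 = 1974
ΣP(t=0)Q(t=0) = 2×71 + 15×63 + 8×103 = 142 + 945 + 824 = 1911
L = 1974 / 1911 × 100 = 103.2967
Paasche component (current-period weights):
ΣP(t=1)Q(t=1) = 2×74 + 16×68 + 8×107 = 148 + 1088 + 856 = 2092
ΣP(t=0)Q(t=1) = 2×74 + 15×68 + 8×107 = 148 + 1020 + 856 = 2024
P = 2092 / 2024 × 100 = 103.3597
Fisher = √(L × P) = √(103.2967 × 103.3597) = 103.3282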